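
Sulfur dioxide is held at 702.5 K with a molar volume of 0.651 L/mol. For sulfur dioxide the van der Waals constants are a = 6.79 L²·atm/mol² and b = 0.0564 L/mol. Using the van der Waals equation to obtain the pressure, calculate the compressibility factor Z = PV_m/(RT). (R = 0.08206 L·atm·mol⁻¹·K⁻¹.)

P = RT/(V_m − b) − a/V_m² = (0.08206)(702.5)/(0.651 − 0.0564) − 6.79/(0.651)²
  = 57.647/0.59460 − 16.022 = 96.951 − 16.022 = 80.929 atm
Z = PV_m/(RT) = (80.929)(0.651)/((0.08206)(702.5)) = 52.685/57.647 = 0.9139

Z ≈ 0.9139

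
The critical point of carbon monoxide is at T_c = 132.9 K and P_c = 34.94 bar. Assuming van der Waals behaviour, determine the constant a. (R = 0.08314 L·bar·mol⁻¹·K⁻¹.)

a ≈ 1.474 L²·bar/mol²

From T_c = 8a/(27Rb) and P_c = a/(27b²): a = 27 R² T_c²/(64 P_c).
a = 27×(0.08314)²×(132.9)²/(64×34.94) = 3296.4/2236.2 = 1.474 L²·bar/mol²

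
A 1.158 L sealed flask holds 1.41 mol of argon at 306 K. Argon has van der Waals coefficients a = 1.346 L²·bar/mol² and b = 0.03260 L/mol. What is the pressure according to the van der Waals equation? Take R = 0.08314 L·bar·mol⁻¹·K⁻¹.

P ≈ 30.26 bar

P = nRT/(V − nb) − a n²/V²
nRT/(V − nb) = (1.41)(0.08314)(306)/(1.158 − 1.41×0.03260) = 35.872/1.1120 = 32.259 bar
a n²/V² = (1.346)(1.41)²/(1.158)² = 1.9956 bar
P = 32.259 − 1.9956 = 30.26 bar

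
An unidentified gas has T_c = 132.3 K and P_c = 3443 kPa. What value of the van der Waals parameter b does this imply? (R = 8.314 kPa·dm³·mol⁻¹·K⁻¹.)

b ≈ 0.03993 dm³/mol

From T_c = 8a/(27Rb) and P_c = a/(27b²): b = R T_c/(8 P_c).
b = (8.314)(132.3)/(8×3443) = 1099.9/27544 = 0.03993 dm³/mol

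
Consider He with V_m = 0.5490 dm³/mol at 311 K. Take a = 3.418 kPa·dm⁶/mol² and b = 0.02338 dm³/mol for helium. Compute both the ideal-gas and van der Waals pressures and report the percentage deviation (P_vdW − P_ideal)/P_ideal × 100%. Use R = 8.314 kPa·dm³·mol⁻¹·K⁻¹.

Ideal: P_ideal = RT/V_m = (8.314)(311)/0.5490 = 4709.75 kPa
vdW: P = RT/(V_m − b) − a/V_m² = 2585.65/0.525620 − 3.418/0.301401 = 4919.24 − 11.3404 = 4907.90 kPa
% deviation = (4907.90 − 4709.75)/4709.75 × 100% = 4.21%

4.21 %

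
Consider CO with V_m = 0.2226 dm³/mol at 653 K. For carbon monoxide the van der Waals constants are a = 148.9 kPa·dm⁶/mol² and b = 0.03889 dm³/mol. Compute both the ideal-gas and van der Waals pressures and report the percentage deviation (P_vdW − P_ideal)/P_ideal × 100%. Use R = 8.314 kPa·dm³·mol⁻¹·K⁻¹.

8.85 %

Ideal: P_ideal = RT/V_m = (8.314)(653)/0.2226 = 24389.2 kPa
vdW: P = RT/(V_m − b) − a/V_m² = 5429.04/0.183710 − 148.9/0.0495508 = 29552.2 − 3005.00 = 26547.2 kPa
% deviation = (26547.2 − 24389.2)/24389.2 × 100% = 8.85%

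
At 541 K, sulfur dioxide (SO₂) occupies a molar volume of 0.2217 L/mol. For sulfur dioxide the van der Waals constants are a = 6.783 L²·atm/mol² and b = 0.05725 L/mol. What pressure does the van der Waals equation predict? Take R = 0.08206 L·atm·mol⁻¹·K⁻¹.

P = RT/(V_m − b) − a/V_m²
RT/(V_m − b) = (0.08206)(541)/(0.2217 − 0.05725) = 44.394/0.16445 = 269.95 atm
a/V_m² = 6.783/(0.2217)² = 138.00 atm
P = 269.95 − 138.00 = 132.0 atm

P ≈ 132.0 atm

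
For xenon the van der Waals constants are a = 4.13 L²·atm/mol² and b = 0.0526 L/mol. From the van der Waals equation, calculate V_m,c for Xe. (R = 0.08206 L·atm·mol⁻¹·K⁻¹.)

V_m,c ≈ 0.1578 L/mol

For a van der Waals gas, V_m,c = 3b.
V_m,c = 3×0.0526 = 0.1578 L/mol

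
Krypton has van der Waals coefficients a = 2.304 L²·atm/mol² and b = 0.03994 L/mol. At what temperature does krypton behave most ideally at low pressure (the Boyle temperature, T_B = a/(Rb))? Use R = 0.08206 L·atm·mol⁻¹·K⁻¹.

For a van der Waals gas the second virial coefficient B₂ = b − a/(RT) vanishes at T_B = a/(Rb).
T_B = 2.304/(0.08206×0.03994) = 2.304/0.0032775 = 703.0 K

T_B ≈ 703.0 K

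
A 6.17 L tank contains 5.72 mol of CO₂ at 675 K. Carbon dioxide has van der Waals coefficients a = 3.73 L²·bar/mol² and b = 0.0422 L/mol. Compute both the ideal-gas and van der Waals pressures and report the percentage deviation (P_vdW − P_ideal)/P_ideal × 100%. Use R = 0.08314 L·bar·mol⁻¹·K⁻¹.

-2.09 %

Ideal: P_ideal = nRT/V = (5.72)(0.08314)(675)/6.17 = 52.0265 bar
vdW: P = nRT/(V − nb) − a n²/V² = 321.004/5.92862 − 122.040/38.0689 = 54.1448 − 3.20577 = 50.9390 bar
% deviation = (50.9390 − 52.0265)/52.0265 × 100% = -2.09%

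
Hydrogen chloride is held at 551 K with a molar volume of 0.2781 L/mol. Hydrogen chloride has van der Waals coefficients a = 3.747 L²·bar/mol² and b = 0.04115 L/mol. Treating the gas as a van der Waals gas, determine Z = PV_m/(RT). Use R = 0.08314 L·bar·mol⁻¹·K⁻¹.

P = RT/(V_m − b) − a/V_m² = (0.08314)(551)/(0.2781 − 0.04115) − 3.747/(0.2781)²
  = 45.810/0.23695 − 48.449 = 193.33 − 48.449 = 144.88 bar
Z = PV_m/(RT) = (144.88)(0.2781)/((0.08314)(551)) = 40.291/45.810 = 0.8795

Z ≈ 0.8795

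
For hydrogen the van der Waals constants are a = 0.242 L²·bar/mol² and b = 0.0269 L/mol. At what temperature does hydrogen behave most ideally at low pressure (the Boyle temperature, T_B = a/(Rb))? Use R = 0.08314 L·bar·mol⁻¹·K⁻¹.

T_B ≈ 108.2 K

For a van der Waals gas the second virial coefficient B₂ = b − a/(RT) vanishes at T_B = a/(Rb).
T_B = 0.242/(0.08314×0.0269) = 0.242/0.0022365 = 108.2 K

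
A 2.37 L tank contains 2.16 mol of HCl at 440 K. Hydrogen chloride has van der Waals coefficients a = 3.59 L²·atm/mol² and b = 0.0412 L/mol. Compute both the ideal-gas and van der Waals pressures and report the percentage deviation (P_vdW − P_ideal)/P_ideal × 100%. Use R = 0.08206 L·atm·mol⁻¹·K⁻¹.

Ideal: P_ideal = nRT/V = (2.16)(0.08206)(440)/2.37 = 32.9071 atm
vdW: P = nRT/(V − nb) − a n²/V² = 77.9898/2.28101 − 16.7495/5.61690 = 34.1909 − 2.98198 = 31.2089 atm
% deviation = (31.2089 − 32.9071)/32.9071 × 100% = -5.16%

-5.16 %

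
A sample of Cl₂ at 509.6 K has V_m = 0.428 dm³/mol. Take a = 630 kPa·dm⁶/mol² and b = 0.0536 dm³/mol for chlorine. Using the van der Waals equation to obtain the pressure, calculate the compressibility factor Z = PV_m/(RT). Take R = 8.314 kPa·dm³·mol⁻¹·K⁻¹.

P = RT/(V_m − b) − a/V_m² = (8.314)(509.6)/(0.428 − 0.0536) − 630/(0.428)²
  = 4236.8/0.37440 − 3439.2 = 11316 − 3439.2 = 7877 kPa
Z = PV_m/(RT) = (7877)(0.428)/((8.314)(509.6)) = 3371.4/4236.8 = 0.7957

Z ≈ 0.7957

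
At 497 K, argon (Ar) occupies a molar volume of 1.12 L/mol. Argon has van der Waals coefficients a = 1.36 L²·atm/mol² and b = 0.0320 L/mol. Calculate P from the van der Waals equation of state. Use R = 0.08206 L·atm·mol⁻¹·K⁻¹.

P ≈ 36.40 atm

P = RT/(V_m − b) − a/V_m²
RT/(V_m − b) = (0.08206)(497)/(1.12 − 0.0320) = 40.784/1.0880 = 37.485 atm
a/V_m² = 1.36/(1.12)² = 1.0842 atm
P = 37.485 − 1.0842 = 36.40 atm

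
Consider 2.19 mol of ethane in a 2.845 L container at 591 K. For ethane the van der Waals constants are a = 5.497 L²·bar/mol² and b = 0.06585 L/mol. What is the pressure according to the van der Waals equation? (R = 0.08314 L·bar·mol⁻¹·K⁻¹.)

P ≈ 36.59 bar

P = nRT/(V − nb) − a n²/V²
nRT/(V − nb) = (2.19)(0.08314)(591)/(2.845 − 2.19×0.06585) = 107.61/2.7008 = 39.844 bar
a n²/V² = (5.497)(2.19)²/(2.845)² = 3.2572 bar
P = 39.844 − 3.2572 = 36.59 bar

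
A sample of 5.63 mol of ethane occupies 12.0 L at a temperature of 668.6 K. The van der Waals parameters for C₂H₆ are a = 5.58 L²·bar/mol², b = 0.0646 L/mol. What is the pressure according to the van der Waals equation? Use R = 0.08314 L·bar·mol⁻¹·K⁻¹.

P ≈ 25.67 bar

P = nRT/(V − nb) − a n²/V²
nRT/(V − nb) = (5.63)(0.08314)(668.6)/(12.0 − 5.63×0.0646) = 312.96/11.636 = 26.896 bar
a n²/V² = (5.58)(5.63)²/(12.0)² = 1.2283 bar
P = 26.896 − 1.2283 = 25.67 bar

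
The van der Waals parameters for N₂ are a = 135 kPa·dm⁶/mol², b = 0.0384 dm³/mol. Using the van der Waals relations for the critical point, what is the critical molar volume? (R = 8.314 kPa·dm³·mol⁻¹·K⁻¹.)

V_m,c ≈ 0.1152 dm³/mol

For a van der Waals gas, V_m,c = 3b.
V_m,c = 3×0.0384 = 0.1152 dm³/mol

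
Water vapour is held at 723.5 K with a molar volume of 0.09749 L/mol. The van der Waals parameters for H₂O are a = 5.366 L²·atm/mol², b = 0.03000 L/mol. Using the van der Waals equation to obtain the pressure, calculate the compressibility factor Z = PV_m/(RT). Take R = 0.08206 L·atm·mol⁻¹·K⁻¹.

P = RT/(V_m − b) − a/V_m² = (0.08206)(723.5)/(0.09749 − 0.03000) − 5.366/(0.09749)²
  = 59.370/0.067490 − 564.59 = 879.69 − 564.59 = 315.10 atm
Z = PV_m/(RT) = (315.10)(0.09749)/((0.08206)(723.5)) = 30.719/59.370 = 0.5174

Z ≈ 0.5174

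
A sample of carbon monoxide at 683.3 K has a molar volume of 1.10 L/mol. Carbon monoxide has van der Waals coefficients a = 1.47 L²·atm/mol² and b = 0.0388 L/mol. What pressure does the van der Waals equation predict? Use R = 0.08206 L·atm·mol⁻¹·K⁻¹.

P = RT/(V_m − b) − a/V_m²
RT/(V_m − b) = (0.08206)(683.3)/(1.10 − 0.0388) = 56.072/1.0612 = 52.838 atm
a/V_m² = 1.47/(1.10)² = 1.2149 atm
P = 52.838 − 1.2149 = 51.62 atm

P ≈ 51.62 atm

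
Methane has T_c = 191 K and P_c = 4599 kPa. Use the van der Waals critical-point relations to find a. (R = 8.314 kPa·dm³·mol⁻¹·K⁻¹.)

a ≈ 231.3 kPa·dm⁶/mol²

From T_c = 8a/(27Rb) and P_c = a/(27b²): a = 27 R² T_c²/(64 P_c).
a = 27×(8.314)²×(191)²/(64×4599) = 68084858/294336 = 231.3 kPa·dm⁶/mol²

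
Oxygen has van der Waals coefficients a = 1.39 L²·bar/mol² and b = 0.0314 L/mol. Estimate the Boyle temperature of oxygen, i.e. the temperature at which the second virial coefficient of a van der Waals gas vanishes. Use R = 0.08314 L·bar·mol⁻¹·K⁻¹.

For a van der Waals gas the second virial coefficient B₂ = b − a/(RT) vanishes at T_B = a/(Rb).
T_B = 1.39/(0.08314×0.0314) = 1.39/0.0026106 = 532.4 K

T_B ≈ 532.4 K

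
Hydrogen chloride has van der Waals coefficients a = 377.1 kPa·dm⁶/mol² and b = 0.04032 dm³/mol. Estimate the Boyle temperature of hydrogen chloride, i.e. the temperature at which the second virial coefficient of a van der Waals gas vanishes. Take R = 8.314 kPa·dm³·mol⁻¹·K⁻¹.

For a van der Waals gas the second virial coefficient B₂ = b − a/(RT) vanishes at T_B = a/(Rb).
T_B = 377.1/(8.314×0.04032) = 377.1/0.33522 = 1125 K

T_B ≈ 1125 K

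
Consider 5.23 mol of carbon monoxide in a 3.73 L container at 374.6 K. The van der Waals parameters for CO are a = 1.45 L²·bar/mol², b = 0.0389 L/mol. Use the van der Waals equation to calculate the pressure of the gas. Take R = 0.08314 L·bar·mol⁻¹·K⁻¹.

P = nRT/(V − nb) − a n²/V²
nRT/(V − nb) = (5.23)(0.08314)(374.6)/(3.73 − 5.23×0.0389) = 162.88/3.5266 = 46.186 bar
a n²/V² = (1.45)(5.23)²/(3.73)² = 2.8507 bar
P = 46.186 − 2.8507 = 43.34 bar

P ≈ 43.34 bar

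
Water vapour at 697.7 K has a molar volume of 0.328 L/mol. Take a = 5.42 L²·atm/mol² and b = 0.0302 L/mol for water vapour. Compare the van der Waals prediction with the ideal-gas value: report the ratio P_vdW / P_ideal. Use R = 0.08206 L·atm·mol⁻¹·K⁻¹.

Ideal: P_ideal = RT/V_m = (0.08206)(697.7)/0.328 = 174.553 atm
vdW: P = RT/(V_m − b) − a/V_m² = 57.2533/0.297800 − 5.42/0.107584 = 192.254 − 50.3792 = 141.875 atm
Ratio = 141.875/174.553 = 0.8128

P_vdW / P_ideal ≈ 0.8128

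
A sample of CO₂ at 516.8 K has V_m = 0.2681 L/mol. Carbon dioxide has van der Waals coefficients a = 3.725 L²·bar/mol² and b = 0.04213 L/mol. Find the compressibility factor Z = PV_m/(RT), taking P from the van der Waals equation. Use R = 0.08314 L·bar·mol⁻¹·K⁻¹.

Z ≈ 0.8631

P = RT/(V_m − b) − a/V_m² = (0.08314)(516.8)/(0.2681 − 0.04213) − 3.725/(0.2681)²
  = 42.967/0.22597 − 51.824 = 190.14 − 51.824 = 138.32 bar
Z = PV_m/(RT) = (138.32)(0.2681)/((0.08314)(516.8)) = 37.084/42.967 = 0.8631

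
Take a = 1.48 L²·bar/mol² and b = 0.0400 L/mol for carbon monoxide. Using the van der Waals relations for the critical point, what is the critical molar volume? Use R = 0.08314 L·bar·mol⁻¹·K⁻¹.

V_m,c ≈ 0.1200 L/mol

For a van der Waals gas, V_m,c = 3b.
V_m,c = 3×0.0400 = 0.1200 L/mol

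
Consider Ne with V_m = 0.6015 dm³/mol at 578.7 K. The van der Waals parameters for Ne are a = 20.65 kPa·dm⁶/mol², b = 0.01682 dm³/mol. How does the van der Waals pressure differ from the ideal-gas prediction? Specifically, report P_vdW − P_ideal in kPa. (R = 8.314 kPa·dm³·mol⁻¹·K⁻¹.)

Ideal: P_ideal = RT/V_m = (8.314)(578.7)/0.6015 = 7998.86 kPa
vdW: P = RT/(V_m − b) − a/V_m² = 4811.31/0.584680 − 20.65/0.361802 = 8228.96 − 57.0754 = 8171.88 kPa
ΔP = 8171.88 − 7998.86 = 173.0 kPa

ΔP ≈ 173.0 kPa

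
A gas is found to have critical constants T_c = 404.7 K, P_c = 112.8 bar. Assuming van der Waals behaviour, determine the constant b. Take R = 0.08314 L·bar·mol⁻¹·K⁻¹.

b ≈ 0.03729 L/mol

From T_c = 8a/(27Rb) and P_c = a/(27b²): b = R T_c/(8 P_c).
b = (0.08314)(404.7)/(8×112.8) = 33.647/902.40 = 0.03729 L/mol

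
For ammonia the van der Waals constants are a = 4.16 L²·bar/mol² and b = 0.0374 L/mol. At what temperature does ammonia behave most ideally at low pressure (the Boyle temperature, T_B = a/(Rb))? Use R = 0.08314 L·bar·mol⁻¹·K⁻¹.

T_B ≈ 1338 K

For a van der Waals gas the second virial coefficient B₂ = b − a/(RT) vanishes at T_B = a/(Rb).
T_B = 4.16/(0.08314×0.0374) = 4.16/0.0031094 = 1338 K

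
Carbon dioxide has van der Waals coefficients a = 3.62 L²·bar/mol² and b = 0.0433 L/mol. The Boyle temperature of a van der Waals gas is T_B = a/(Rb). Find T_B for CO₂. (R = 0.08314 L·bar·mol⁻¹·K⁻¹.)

For a van der Waals gas the second virial coefficient B₂ = b − a/(RT) vanishes at T_B = a/(Rb).
T_B = 3.62/(0.08314×0.0433) = 3.62/0.0036000 = 1006 K

T_B ≈ 1006 K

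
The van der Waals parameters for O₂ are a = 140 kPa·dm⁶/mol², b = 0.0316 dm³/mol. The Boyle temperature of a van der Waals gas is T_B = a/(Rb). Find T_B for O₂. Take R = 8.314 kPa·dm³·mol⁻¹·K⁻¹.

For a van der Waals gas the second virial coefficient B₂ = b − a/(RT) vanishes at T_B = a/(Rb).
T_B = 140/(8.314×0.0316) = 140/0.26272 = 532.9 K

T_B ≈ 532.9 K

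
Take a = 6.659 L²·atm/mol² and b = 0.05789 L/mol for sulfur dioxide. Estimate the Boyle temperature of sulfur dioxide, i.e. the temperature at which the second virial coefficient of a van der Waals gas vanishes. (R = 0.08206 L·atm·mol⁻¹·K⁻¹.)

For a van der Waals gas the second virial coefficient B₂ = b − a/(RT) vanishes at T_B = a/(Rb).
T_B = 6.659/(0.08206×0.05789) = 6.659/0.0047505 = 1402 K

T_B ≈ 1402 K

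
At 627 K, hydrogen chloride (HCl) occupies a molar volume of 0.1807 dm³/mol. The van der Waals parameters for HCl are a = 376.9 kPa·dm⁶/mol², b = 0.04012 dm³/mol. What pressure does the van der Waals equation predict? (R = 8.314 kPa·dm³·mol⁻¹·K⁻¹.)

P = RT/(V_m − b) − a/V_m²
RT/(V_m − b) = (8.314)(627)/(0.1807 − 0.04012) = 5212.9/0.14058 = 37081 kPa
a/V_m² = 376.9/(0.1807)² = 11543 kPa
P = 37081 − 11543 = 25538 kPa

P ≈ 25538 kPa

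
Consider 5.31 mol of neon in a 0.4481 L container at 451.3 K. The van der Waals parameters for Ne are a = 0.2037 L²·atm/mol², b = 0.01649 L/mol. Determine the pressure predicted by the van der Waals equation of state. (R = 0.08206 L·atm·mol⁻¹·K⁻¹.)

P = nRT/(V − nb) − a n²/V²
nRT/(V − nb) = (5.31)(0.08206)(451.3)/(0.4481 − 5.31×0.01649) = 196.65/0.36054 = 545.43 atm
a n²/V² = (0.2037)(5.31)²/(0.4481)² = 28.604 atm
P = 545.43 − 28.604 = 516.8 atm

P ≈ 516.8 atm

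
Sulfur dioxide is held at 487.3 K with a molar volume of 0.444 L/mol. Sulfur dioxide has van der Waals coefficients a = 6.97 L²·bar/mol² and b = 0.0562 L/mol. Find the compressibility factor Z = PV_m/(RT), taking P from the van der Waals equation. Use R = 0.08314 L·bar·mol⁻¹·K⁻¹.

P = RT/(V_m − b) − a/V_m² = (0.08314)(487.3)/(0.444 − 0.0562) − 6.97/(0.444)²
  = 40.514/0.38780 − 35.356 = 104.47 − 35.356 = 69.11 bar
Z = PV_m/(RT) = (69.11)(0.444)/((0.08314)(487.3)) = 30.685/40.514 = 0.7574

Z ≈ 0.7574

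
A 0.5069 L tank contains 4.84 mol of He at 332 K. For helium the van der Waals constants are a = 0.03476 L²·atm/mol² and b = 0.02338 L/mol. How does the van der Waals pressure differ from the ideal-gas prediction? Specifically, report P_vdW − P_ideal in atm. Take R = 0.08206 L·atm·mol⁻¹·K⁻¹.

ΔP ≈ 71.59 atm

Ideal: P_ideal = nRT/V = (4.84)(0.08206)(332)/0.5069 = 260.131 atm
vdW: P = nRT/(V − nb) − a n²/V² = 131.861/0.393741 − 0.814274/0.256948 = 334.893 − 3.16902 = 331.724 atm
ΔP = 331.724 − 260.131 = 71.59 atm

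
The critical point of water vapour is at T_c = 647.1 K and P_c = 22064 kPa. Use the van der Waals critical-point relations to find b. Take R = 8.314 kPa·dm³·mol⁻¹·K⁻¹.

From T_c = 8a/(27Rb) and P_c = a/(27b²): b = R T_c/(8 P_c).
b = (8.314)(647.1)/(8×22064) = 5380.0/176512 = 0.03048 dm³/mol

b ≈ 0.03048 dm³/mol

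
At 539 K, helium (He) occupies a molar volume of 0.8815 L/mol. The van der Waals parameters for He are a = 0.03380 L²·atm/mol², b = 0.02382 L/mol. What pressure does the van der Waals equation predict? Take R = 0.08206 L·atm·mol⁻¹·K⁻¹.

P = RT/(V_m − b) − a/V_m²
RT/(V_m − b) = (0.08206)(539)/(0.8815 − 0.02382) = 44.230/0.85768 = 51.569 atm
a/V_m² = 0.03380/(0.8815)² = 0.043498 atm
P = 51.569 − 0.043498 = 51.53 atm

P ≈ 51.53 atm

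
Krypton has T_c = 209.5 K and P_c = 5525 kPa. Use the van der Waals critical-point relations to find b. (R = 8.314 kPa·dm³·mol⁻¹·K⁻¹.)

b ≈ 0.03941 dm³/mol

From T_c = 8a/(27Rb) and P_c = a/(27b²): b = R T_c/(8 P_c).
b = (8.314)(209.5)/(8×5525) = 1741.8/44200 = 0.03941 dm³/mol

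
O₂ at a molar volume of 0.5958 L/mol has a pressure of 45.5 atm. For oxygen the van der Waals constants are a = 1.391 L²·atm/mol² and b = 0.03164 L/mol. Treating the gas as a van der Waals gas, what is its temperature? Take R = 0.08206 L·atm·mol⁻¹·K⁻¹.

T ≈ 339.8 K

T = (P + a/V_m²)(V_m − b)/R
P + a/V_m² = 45.5 + 1.391/(0.5958)² = 49.419 atm
V_m − b = 0.5958 − 0.03164 = 0.56416 L/mol
T = (49.419)(0.56416)/0.08206 = 339.8 K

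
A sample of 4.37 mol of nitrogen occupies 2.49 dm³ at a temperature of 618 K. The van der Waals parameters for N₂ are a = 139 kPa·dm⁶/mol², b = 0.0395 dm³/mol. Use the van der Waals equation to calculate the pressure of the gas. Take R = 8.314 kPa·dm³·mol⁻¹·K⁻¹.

P = nRT/(V − nb) − a n²/V²
nRT/(V − nb) = (4.37)(8.314)(618)/(2.49 − 4.37×0.0395) = 22453/2.3174 = 9688.9 kPa
a n²/V² = (139)(4.37)²/(2.49)² = 428.13 kPa
P = 9688.9 − 428.13 = 9261 kPa

P ≈ 9261 kPa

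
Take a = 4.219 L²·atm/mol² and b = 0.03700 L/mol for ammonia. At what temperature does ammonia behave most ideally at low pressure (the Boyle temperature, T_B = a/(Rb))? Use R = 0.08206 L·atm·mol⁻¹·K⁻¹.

T_B ≈ 1390 K

For a van der Waals gas the second virial coefficient B₂ = b − a/(RT) vanishes at T_B = a/(Rb).
T_B = 4.219/(0.08206×0.03700) = 4.219/0.0030362 = 1390 K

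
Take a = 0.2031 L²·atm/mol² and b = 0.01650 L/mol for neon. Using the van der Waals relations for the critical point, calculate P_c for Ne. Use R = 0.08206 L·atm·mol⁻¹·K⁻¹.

For a van der Waals gas, P_c = a/(27b²).
P_c = 0.2031/(27×(0.01650)²) = 0.2031/0.0073508 = 27.63 atm

P_c ≈ 27.63 atm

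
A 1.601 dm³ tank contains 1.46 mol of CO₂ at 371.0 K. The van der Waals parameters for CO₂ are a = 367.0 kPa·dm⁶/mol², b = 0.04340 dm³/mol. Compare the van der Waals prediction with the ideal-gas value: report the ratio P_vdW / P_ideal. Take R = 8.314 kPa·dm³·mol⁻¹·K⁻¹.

P_vdW / P_ideal ≈ 0.9327

Ideal: P_ideal = nRT/V = (1.46)(8.314)(371.0)/1.601 = 2812.84 kPa
vdW: P = nRT/(V − nb) − a n²/V² = 4503.36/1.53764 − 782.297/2.56320 = 2928.75 − 305.203 = 2623.55 kPa
Ratio = 2623.55/2812.84 = 0.9327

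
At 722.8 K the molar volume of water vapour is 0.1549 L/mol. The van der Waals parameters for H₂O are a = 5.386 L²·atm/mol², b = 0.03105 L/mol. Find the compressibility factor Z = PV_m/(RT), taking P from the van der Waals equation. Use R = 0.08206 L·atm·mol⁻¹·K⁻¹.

Z ≈ 0.6645

P = RT/(V_m − b) − a/V_m² = (0.08206)(722.8)/(0.1549 − 0.03105) − 5.386/(0.1549)²
  = 59.313/0.12385 − 224.47 = 478.91 − 224.47 = 254.44 atm
Z = PV_m/(RT) = (254.44)(0.1549)/((0.08206)(722.8)) = 39.413/59.313 = 0.6645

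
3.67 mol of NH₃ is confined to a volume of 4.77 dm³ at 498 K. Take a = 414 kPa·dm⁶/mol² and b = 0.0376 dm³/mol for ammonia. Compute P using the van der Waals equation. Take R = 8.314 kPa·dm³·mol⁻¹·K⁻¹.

P = nRT/(V − nb) − a n²/V²
nRT/(V − nb) = (3.67)(8.314)(498)/(4.77 − 3.67×0.0376) = 15195/4.6320 = 3280.4 kPa
a n²/V² = (414)(3.67)²/(4.77)² = 245.07 kPa
P = 3280.4 − 245.07 = 3035 kPa

P ≈ 3035 kPa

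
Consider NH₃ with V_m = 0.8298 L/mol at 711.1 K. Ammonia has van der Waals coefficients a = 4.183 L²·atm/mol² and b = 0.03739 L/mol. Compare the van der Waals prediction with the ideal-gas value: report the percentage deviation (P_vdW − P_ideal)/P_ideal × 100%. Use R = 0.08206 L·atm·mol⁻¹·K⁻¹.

Ideal: P_ideal = RT/V_m = (0.08206)(711.1)/0.8298 = 70.3216 atm
vdW: P = RT/(V_m − b) − a/V_m² = 58.3529/0.792410 − 4.183/0.688568 = 73.6398 − 6.07493 = 67.5649 atm
% deviation = (67.5649 − 70.3216)/70.3216 × 100% = -3.92%

-3.92 %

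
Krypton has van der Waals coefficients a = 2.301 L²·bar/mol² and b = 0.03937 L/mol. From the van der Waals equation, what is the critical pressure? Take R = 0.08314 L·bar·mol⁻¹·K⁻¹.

For a van der Waals gas, P_c = a/(27b²).
P_c = 2.301/(27×(0.03937)²) = 2.301/0.041850 = 54.98 bar

P_c ≈ 54.98 bar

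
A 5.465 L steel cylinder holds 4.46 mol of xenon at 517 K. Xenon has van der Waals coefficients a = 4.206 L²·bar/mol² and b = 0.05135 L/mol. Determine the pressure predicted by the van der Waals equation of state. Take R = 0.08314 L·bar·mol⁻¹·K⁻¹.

P ≈ 33.81 bar

P = nRT/(V − nb) − a n²/V²
nRT/(V − nb) = (4.46)(0.08314)(517)/(5.465 − 4.46×0.05135) = 191.71/5.2360 = 36.614 bar
a n²/V² = (4.206)(4.46)²/(5.465)² = 2.8013 bar
P = 36.614 − 2.8013 = 33.81 bar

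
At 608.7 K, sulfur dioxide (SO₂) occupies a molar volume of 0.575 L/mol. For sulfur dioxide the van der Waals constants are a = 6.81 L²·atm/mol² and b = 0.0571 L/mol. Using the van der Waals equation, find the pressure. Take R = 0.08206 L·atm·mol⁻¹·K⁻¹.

P = RT/(V_m − b) − a/V_m²
RT/(V_m − b) = (0.08206)(608.7)/(0.575 − 0.0571) = 49.950/0.51790 = 96.447 atm
a/V_m² = 6.81/(0.575)² = 20.597 atm
P = 96.447 − 20.597 = 75.85 atm

P ≈ 75.85 atm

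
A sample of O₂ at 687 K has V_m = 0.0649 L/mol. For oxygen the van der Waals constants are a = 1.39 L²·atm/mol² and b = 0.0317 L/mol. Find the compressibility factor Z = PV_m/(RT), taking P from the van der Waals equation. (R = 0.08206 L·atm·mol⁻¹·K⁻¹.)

P = RT/(V_m − b) − a/V_m² = (0.08206)(687)/(0.0649 − 0.0317) − 1.39/(0.0649)²
  = 56.375/0.033200 − 330.01 = 1698.0 − 330.01 = 1368.0 atm
Z = PV_m/(RT) = (1368.0)(0.0649)/((0.08206)(687)) = 88.783/56.375 = 1.575

Z ≈ 1.575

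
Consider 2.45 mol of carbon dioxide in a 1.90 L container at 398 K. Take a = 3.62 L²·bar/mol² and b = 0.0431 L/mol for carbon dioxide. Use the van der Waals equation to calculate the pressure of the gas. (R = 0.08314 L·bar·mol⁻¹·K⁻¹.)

P = nRT/(V − nb) − a n²/V²
nRT/(V − nb) = (2.45)(0.08314)(398)/(1.90 − 2.45×0.0431) = 81.070/1.7944 = 45.179 bar
a n²/V² = (3.62)(2.45)²/(1.90)² = 6.0191 bar
P = 45.179 − 6.0191 = 39.16 bar

P ≈ 39.16 bar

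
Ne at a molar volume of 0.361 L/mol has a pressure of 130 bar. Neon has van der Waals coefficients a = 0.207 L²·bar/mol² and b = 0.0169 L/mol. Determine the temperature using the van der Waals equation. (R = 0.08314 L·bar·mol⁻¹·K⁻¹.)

T = (P + a/V_m²)(V_m − b)/R
P + a/V_m² = 130 + 0.207/(0.361)² = 131.59 bar
V_m − b = 0.361 − 0.0169 = 0.34410 L/mol
T = (131.59)(0.34410)/0.08314 = 544.6 K

T ≈ 544.6 K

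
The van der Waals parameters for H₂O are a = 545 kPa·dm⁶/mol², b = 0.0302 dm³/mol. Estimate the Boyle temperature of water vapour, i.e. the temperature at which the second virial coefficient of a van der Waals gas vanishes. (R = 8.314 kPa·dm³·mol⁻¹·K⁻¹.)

For a van der Waals gas the second virial coefficient B₂ = b − a/(RT) vanishes at T_B = a/(Rb).
T_B = 545/(8.314×0.0302) = 545/0.25108 = 2171 K

T_B ≈ 2171 K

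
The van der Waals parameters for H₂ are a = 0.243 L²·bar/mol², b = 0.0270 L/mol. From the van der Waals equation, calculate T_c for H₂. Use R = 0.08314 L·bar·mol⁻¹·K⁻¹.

For a van der Waals gas, T_c = 8a/(27Rb).
T_c = 8×0.243/(27×0.08314×0.0270) = 1.9440/0.060609 = 32.07 K

T_c ≈ 32.07 K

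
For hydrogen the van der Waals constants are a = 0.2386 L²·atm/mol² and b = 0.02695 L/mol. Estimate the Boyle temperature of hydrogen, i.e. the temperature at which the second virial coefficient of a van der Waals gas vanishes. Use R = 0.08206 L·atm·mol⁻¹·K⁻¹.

T_B ≈ 107.9 K

For a van der Waals gas the second virial coefficient B₂ = b − a/(RT) vanishes at T_B = a/(Rb).
T_B = 0.2386/(0.08206×0.02695) = 0.2386/0.0022115 = 107.9 K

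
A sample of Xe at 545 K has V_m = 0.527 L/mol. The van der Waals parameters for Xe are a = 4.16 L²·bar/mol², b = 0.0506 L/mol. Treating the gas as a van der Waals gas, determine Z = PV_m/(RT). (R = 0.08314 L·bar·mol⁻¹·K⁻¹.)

Z ≈ 0.9320

P = RT/(V_m − b) − a/V_m² = (0.08314)(545)/(0.527 − 0.0506) − 4.16/(0.527)²
  = 45.311/0.47640 − 14.979 = 95.111 − 14.979 = 80.132 bar
Z = PV_m/(RT) = (80.132)(0.527)/((0.08314)(545)) = 42.230/45.311 = 0.9320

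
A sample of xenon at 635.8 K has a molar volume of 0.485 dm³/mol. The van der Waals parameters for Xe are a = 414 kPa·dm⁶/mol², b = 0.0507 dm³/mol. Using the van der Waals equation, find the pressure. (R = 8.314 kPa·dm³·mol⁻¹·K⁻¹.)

P ≈ 10411 kPa

P = RT/(V_m − b) − a/V_m²
RT/(V_m − b) = (8.314)(635.8)/(0.485 − 0.0507) = 5286.0/0.43430 = 12171 kPa
a/V_m² = 414/(0.485)² = 1760.0 kPa
P = 12171 − 1760.0 = 10411 kPa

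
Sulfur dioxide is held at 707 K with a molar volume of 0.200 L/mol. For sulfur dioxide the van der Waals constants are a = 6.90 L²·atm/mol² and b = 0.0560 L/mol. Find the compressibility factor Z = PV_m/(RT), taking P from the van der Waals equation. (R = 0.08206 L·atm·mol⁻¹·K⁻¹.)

Z ≈ 0.7942

P = RT/(V_m − b) − a/V_m² = (0.08206)(707)/(0.200 − 0.0560) − 6.90/(0.200)²
  = 58.016/0.14400 − 172.50 = 402.89 − 172.50 = 230.39 atm
Z = PV_m/(RT) = (230.39)(0.200)/((0.08206)(707)) = 46.078/58.016 = 0.7942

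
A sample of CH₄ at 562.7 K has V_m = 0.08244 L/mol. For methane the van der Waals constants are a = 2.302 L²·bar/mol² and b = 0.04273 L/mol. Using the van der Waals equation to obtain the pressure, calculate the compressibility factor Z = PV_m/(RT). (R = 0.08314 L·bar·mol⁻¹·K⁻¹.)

Z ≈ 1.479

P = RT/(V_m − b) − a/V_m² = (0.08314)(562.7)/(0.08244 − 0.04273) − 2.302/(0.08244)²
  = 46.783/0.039710 − 338.71 = 1178.1 − 338.71 = 839.4 bar
Z = PV_m/(RT) = (839.4)(0.08244)/((0.08314)(562.7)) = 69.200/46.783 = 1.479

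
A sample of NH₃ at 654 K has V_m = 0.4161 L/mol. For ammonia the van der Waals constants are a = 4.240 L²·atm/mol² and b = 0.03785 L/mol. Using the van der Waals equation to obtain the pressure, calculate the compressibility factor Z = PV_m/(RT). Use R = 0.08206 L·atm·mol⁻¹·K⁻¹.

P = RT/(V_m − b) − a/V_m² = (0.08206)(654)/(0.4161 − 0.03785) − 4.240/(0.4161)²
  = 53.667/0.37825 − 24.489 = 141.88 − 24.489 = 117.39 atm
Z = PV_m/(RT) = (117.39)(0.4161)/((0.08206)(654)) = 48.846/53.667 = 0.9102

Z ≈ 0.9102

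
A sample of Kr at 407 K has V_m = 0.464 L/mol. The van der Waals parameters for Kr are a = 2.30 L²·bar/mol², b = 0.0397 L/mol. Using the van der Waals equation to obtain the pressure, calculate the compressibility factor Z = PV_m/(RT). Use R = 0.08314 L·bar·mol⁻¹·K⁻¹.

Z ≈ 0.9471

P = RT/(V_m − b) − a/V_m² = (0.08314)(407)/(0.464 − 0.0397) − 2.30/(0.464)²
  = 33.838/0.42430 − 10.683 = 79.750 − 10.683 = 69.067 bar
Z = PV_m/(RT) = (69.067)(0.464)/((0.08314)(407)) = 32.047/33.838 = 0.9471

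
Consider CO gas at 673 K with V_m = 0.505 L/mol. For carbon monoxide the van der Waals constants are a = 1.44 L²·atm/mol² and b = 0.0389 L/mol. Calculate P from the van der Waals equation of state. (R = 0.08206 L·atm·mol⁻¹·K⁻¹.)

P ≈ 112.8 atm

P = RT/(V_m − b) − a/V_m²
RT/(V_m − b) = (0.08206)(673)/(0.505 − 0.0389) = 55.226/0.46610 = 118.49 atm
a/V_m² = 1.44/(0.505)² = 5.6465 atm
P = 118.49 − 5.6465 = 112.8 atm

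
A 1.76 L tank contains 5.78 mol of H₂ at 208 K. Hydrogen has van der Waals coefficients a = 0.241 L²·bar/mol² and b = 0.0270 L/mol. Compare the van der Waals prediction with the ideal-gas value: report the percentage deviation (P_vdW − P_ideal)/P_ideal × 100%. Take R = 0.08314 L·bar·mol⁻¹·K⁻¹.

5.15 %

Ideal: P_ideal = nRT/V = (5.78)(0.08314)(208)/1.76 = 56.7922 bar
vdW: P = nRT/(V − nb) − a n²/V² = 99.9542/1.60394 − 8.05142/3.09760 = 62.3179 − 2.59924 = 59.7187 bar
% deviation = (59.7187 − 56.7922)/56.7922 × 100% = 5.15%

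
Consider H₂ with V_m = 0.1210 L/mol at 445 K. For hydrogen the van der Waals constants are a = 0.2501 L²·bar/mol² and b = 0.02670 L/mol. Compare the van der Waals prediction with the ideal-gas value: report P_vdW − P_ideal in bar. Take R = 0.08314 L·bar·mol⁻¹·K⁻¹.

Ideal: P_ideal = RT/V_m = (0.08314)(445)/0.1210 = 305.763 bar
vdW: P = RT/(V_m − b) − a/V_m² = 36.9973/0.0943000 − 0.2501/0.0146410 = 392.336 − 17.0822 = 375.254 bar
ΔP = 375.254 − 305.763 = 69.49 bar

ΔP ≈ 69.49 bar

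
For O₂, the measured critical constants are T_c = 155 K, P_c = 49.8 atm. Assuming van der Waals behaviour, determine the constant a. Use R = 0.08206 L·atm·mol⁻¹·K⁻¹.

a ≈ 1.371 L²·atm/mol²

From T_c = 8a/(27Rb) and P_c = a/(27b²): a = 27 R² T_c²/(64 P_c).
a = 27×(0.08206)²×(155)²/(64×49.8) = 4368.1/3187.2 = 1.371 L²·atm/mol²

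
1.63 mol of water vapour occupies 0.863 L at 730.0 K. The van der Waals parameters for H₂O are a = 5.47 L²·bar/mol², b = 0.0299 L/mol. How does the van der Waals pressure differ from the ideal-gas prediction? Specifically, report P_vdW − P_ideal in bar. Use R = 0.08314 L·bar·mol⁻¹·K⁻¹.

ΔP ≈ -12.65 bar

Ideal: P_ideal = nRT/V = (1.63)(0.08314)(730.0)/0.863 = 114.633 bar
vdW: P = nRT/(V − nb) − a n²/V² = 98.9283/0.814263 − 14.5332/0.744769 = 121.494 − 19.5137 = 101.980 bar
ΔP = 101.980 − 114.633 = -12.65 bar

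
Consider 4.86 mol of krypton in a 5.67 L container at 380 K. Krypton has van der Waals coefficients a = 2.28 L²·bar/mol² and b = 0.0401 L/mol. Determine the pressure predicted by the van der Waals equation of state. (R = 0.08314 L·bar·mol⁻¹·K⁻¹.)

P ≈ 26.37 bar

P = nRT/(V − nb) − a n²/V²
nRT/(V − nb) = (4.86)(0.08314)(380)/(5.67 − 4.86×0.0401) = 153.54/5.4751 = 28.043 bar
a n²/V² = (2.28)(4.86)²/(5.67)² = 1.6751 bar
P = 28.043 − 1.6751 = 26.37 bar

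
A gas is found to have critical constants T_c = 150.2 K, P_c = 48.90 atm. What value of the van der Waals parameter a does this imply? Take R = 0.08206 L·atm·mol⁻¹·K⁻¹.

From T_c = 8a/(27Rb) and P_c = a/(27b²): a = 27 R² T_c²/(64 P_c).
a = 27×(0.08206)²×(150.2)²/(64×48.90) = 4101.7/3129.6 = 1.311 L²·atm/mol²

a ≈ 1.311 L²·atm/mol²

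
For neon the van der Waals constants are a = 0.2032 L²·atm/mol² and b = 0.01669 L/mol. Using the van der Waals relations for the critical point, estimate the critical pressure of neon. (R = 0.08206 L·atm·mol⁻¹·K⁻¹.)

For a van der Waals gas, P_c = a/(27b²).
P_c = 0.2032/(27×(0.01669)²) = 0.2032/0.0075210 = 27.02 atm

P_c ≈ 27.02 atm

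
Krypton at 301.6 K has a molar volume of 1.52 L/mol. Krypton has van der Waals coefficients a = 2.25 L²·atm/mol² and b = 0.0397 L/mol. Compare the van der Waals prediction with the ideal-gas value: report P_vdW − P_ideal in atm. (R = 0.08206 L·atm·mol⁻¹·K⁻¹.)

Ideal: P_ideal = RT/V_m = (0.08206)(301.6)/1.52 = 16.2824 atm
vdW: P = RT/(V_m − b) − a/V_m² = 24.7493/1.48030 − 2.25/2.31040 = 16.7191 − 0.973857 = 15.7452 atm
ΔP = 15.7452 − 16.2824 = -0.537 atm

ΔP ≈ -0.537 atm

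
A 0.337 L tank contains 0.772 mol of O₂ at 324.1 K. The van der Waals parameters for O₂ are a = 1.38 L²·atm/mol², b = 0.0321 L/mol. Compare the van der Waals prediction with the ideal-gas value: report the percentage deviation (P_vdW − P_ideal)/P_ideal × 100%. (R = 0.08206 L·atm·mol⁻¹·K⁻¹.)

-3.95 %

Ideal: P_ideal = nRT/V = (0.772)(0.08206)(324.1)/0.337 = 60.9253 atm
vdW: P = nRT/(V − nb) − a n²/V² = 20.5318/0.312219 − 0.822458/0.113569 = 65.7609 − 7.24192 = 58.5190 atm
% deviation = (58.5190 − 60.9253)/60.9253 × 100% = -3.95%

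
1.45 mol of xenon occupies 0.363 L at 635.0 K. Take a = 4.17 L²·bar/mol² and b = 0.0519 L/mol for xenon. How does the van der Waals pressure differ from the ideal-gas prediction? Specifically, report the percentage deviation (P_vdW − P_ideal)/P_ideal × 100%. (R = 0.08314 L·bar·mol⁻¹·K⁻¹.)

Ideal: P_ideal = nRT/V = (1.45)(0.08314)(635.0)/0.363 = 210.885 bar
vdW: P = nRT/(V − nb) − a n²/V² = 76.5512/0.287745 − 8.76743/0.131769 = 266.038 − 66.5364 = 199.502 bar
% deviation = (199.502 − 210.885)/210.885 × 100% = -5.40%

-5.40 %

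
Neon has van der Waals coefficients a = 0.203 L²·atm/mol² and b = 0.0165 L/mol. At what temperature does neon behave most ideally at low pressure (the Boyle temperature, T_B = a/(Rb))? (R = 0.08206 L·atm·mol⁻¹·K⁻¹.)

T_B ≈ 149.9 K

For a van der Waals gas the second virial coefficient B₂ = b − a/(RT) vanishes at T_B = a/(Rb).
T_B = 0.203/(0.08206×0.0165) = 0.203/0.0013540 = 149.9 K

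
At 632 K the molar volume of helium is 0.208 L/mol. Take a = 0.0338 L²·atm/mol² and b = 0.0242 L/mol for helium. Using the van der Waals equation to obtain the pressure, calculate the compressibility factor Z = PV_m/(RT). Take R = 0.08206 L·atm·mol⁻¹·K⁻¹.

Z ≈ 1.129

P = RT/(V_m − b) − a/V_m² = (0.08206)(632)/(0.208 − 0.0242) − 0.0338/(0.208)²
  = 51.862/0.18380 − 0.78125 = 282.17 − 0.78125 = 281.39 atm
Z = PV_m/(RT) = (281.39)(0.208)/((0.08206)(632)) = 58.529/51.862 = 1.129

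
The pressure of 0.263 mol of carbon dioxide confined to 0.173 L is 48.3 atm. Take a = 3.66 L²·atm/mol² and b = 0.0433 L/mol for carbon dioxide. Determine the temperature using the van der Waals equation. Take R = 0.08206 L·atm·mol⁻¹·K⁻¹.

T = (P + a n²/V²)(V − nb)/(nR)
P + a n²/V² = 48.3 + (3.66)(0.263)²/(0.173)² = 56.759 atm
V − nb = 0.173 − (0.263)(0.0433) = 0.16161 L
T = (56.759)(0.16161)/((0.263)(0.08206)) = 425.0 K

T ≈ 425.0 K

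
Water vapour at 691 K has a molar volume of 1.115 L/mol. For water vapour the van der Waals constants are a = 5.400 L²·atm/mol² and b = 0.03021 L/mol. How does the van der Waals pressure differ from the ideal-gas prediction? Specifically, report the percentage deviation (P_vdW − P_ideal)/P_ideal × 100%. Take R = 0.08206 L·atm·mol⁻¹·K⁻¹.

-5.76 %

Ideal: P_ideal = RT/V_m = (0.08206)(691)/1.115 = 50.8551 atm
vdW: P = RT/(V_m − b) − a/V_m² = 56.7035/1.08479 − 5.400/1.24323 = 52.2714 − 4.34352 = 47.9279 atm
% deviation = (47.9279 − 50.8551)/50.8551 × 100% = -5.76%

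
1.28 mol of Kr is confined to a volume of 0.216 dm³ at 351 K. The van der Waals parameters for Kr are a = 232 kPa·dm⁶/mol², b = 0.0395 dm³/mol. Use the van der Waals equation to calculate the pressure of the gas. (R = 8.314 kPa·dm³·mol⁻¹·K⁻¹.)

P ≈ 14431 kPa

P = nRT/(V − nb) − a n²/V²
nRT/(V − nb) = (1.28)(8.314)(351)/(0.216 − 1.28×0.0395) = 3735.3/0.16544 = 22578 kPa
a n²/V² = (232)(1.28)²/(0.216)² = 8147.1 kPa
P = 22578 − 8147.1 = 14431 kPa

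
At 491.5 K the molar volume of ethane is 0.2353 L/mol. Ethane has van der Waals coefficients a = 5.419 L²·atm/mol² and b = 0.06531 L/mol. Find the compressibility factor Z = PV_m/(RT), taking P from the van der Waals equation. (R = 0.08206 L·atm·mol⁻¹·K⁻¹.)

Z ≈ 0.8132

P = RT/(V_m − b) − a/V_m² = (0.08206)(491.5)/(0.2353 − 0.06531) − 5.419/(0.2353)²
  = 40.332/0.16999 − 97.876 = 237.26 − 97.876 = 139.38 atm
Z = PV_m/(RT) = (139.38)(0.2353)/((0.08206)(491.5)) = 32.796/40.332 = 0.8132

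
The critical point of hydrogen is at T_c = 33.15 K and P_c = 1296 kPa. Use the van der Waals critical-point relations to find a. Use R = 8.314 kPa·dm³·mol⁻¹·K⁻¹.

a ≈ 24.73 kPa·dm⁶/mol²

From T_c = 8a/(27Rb) and P_c = a/(27b²): a = 27 R² T_c²/(64 P_c).
a = 27×(8.314)²×(33.15)²/(64×1296) = 2050930/82944 = 24.73 kPa·dm⁶/mol²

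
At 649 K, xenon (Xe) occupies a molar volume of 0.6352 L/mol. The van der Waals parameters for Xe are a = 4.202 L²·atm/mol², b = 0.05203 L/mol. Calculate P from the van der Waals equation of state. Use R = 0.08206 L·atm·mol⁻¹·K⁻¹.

P = RT/(V_m − b) − a/V_m²
RT/(V_m − b) = (0.08206)(649)/(0.6352 − 0.05203) = 53.257/0.58317 = 91.323 atm
a/V_m² = 4.202/(0.6352)² = 10.414 atm
P = 91.323 − 10.414 = 80.91 atm

P ≈ 80.91 atm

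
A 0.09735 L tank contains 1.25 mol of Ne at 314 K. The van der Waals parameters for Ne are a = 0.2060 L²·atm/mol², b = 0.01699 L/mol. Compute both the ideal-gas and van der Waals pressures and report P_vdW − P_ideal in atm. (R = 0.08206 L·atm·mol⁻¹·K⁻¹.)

ΔP ≈ 58.35 atm

Ideal: P_ideal = nRT/V = (1.25)(0.08206)(314)/0.09735 = 330.853 atm
vdW: P = nRT/(V − nb) − a n²/V² = 32.2086/0.0761125 − 0.321875/0.00947702 = 423.171 − 33.9637 = 389.207 atm
ΔP = 389.207 − 330.853 = 58.35 atm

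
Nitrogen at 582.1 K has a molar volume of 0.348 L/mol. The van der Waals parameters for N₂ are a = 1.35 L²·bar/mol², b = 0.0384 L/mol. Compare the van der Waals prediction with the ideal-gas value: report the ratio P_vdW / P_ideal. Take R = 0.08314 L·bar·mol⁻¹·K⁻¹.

P_vdW / P_ideal ≈ 1.044

Ideal: P_ideal = RT/V_m = (0.08314)(582.1)/0.348 = 139.068 bar
vdW: P = RT/(V_m − b) − a/V_m² = 48.3958/0.309600 − 1.35/0.121104 = 156.317 − 11.1474 = 145.170 bar
Ratio = 145.170/139.068 = 1.044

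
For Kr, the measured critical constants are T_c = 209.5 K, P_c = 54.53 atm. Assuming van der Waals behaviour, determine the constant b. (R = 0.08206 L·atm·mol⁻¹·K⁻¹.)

b ≈ 0.03941 L/mol

From T_c = 8a/(27Rb) and P_c = a/(27b²): b = R T_c/(8 P_c).
b = (0.08206)(209.5)/(8×54.53) = 17.192/436.24 = 0.03941 L/mol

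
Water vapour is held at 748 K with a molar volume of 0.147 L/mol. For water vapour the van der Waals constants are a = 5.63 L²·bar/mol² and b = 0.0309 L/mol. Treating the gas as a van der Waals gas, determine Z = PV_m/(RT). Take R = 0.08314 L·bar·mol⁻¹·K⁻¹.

Z ≈ 0.6503

P = RT/(V_m − b) − a/V_m² = (0.08314)(748)/(0.147 − 0.0309) − 5.63/(0.147)²
  = 62.189/0.11610 − 260.54 = 535.65 − 260.54 = 275.11 bar
Z = PV_m/(RT) = (275.11)(0.147)/((0.08314)(748)) = 40.441/62.189 = 0.6503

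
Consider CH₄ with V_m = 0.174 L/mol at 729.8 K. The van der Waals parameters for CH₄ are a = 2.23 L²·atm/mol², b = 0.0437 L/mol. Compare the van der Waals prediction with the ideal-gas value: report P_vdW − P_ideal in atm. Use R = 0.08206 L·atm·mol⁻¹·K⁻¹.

ΔP ≈ 41.78 atm

Ideal: P_ideal = RT/V_m = (0.08206)(729.8)/0.174 = 344.180 atm
vdW: P = RT/(V_m − b) − a/V_m² = 59.8874/0.130300 − 2.23/0.0302760 = 459.612 − 73.6557 = 385.956 atm
ΔP = 385.956 − 344.180 = 41.78 atm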